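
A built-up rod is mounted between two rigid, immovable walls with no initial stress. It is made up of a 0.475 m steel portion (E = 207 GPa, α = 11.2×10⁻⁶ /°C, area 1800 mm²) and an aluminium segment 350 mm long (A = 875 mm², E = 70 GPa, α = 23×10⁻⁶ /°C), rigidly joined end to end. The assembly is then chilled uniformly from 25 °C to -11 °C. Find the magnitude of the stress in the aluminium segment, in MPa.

With the walls removed the bar would change length by δ_free = Σ αᵢΔT Lᵢ = 11.2×10⁻⁶×36×475 + 23×10⁻⁶×36×350 = 0.4813 mm.
Since the ends are fixed, an axial force P builds up, equal in every segment, with P · Σ Lᵢ/(AᵢEᵢ) = δ_free.
Σ Lᵢ/(AᵢEᵢ) = 475/(1800×207×10³) + 350/(875×70×10³) = 6.989×10⁻⁶ mm/N.
P = 0.4813 / 6.989×10⁻⁶ = 68870 N = 68.87 kN, tensile.
σ_{aluminium} = P / A = 68870 / 875 = 78.71 MPa.

σ ≈ 78.7 MPa (tensile)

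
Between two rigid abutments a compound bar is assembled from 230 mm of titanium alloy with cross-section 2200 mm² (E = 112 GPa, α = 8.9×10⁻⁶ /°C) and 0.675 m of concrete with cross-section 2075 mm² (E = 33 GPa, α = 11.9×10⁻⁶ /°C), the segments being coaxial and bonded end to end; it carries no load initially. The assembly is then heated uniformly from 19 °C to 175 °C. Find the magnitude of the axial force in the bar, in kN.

P ≈ 146 kN (compressive)

Free thermal expansion of the whole bar: Σ αᵢΔT Lᵢ = 8.9×10⁻⁶×156×230 + 11.9×10⁻⁶×156×675 = 1.572 mm.
The rigid supports impose zero overall length change; the single axial force P common to all segments must satisfy P Σ Lᵢ/(AᵢEᵢ) = δ_free.
The series flexibility is Σ Lᵢ/(AᵢEᵢ) = 230/(2200×112×10³) + 675/(2075×33×10³) = 1.079×10⁻⁵ mm/N.
So P = 1.572 / 1.079×10⁻⁵ = 145.7 kN, compressive.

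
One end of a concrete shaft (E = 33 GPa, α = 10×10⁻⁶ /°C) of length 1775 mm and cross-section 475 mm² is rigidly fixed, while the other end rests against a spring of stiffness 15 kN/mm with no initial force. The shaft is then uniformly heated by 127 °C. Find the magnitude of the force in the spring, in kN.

Free thermal expansion: δ_free = αΔT L = 10×10⁻⁶ × 127 × 1775 = 2.254 mm.
Let P be the compressive force at the spring. The shaft shortens elastically by PL/(AE) and the spring compresses by P/k; together these equal δ_free.
P [ L/(AE) + 1/k ] = δ_free → P [ 1775/(475×33×10³) + 1/(15×10³) ] = 2.254.
P = 2.254 / 0.0001799 = 12530 N.

P ≈ 12.5 kN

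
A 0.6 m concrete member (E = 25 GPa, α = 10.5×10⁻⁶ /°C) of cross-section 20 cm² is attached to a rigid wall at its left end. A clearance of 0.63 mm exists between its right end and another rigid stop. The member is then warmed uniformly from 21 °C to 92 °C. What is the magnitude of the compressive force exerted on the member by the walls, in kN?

P ≈ 0 kN

Free thermal elongation = αΔT L = 10.5×10⁻⁶ × 71 × 600 = 0.4473 mm.
This is smaller than the 0.63 mm clearance, so the member expands freely without reaching the stop — the stress is zero.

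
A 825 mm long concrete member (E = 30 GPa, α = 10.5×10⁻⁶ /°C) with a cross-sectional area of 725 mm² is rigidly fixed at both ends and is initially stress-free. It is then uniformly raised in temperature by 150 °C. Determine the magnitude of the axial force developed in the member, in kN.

The ends cannot move, so σ = EαΔT = 30×10³ × 10.5×10⁻⁶ × 150 = 47.25 MPa.
Axial force P = σA = 47.25 × 725 = 34260 N = 34.26 kN, compressive.

P ≈ 34.3 kN (compressive)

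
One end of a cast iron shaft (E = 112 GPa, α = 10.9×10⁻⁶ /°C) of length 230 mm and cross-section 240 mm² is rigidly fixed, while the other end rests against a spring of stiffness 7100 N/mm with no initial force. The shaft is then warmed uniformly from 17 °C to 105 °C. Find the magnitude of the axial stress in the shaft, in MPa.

σ ≈ 6.15 MPa (compressive)

If the spring were absent the shaft would lengthen by αΔT L = 10.9×10⁻⁶ × 88 × 230 = 0.2206 mm.
Let P be the compressive force at the spring. The shaft shortens elastically by PL/(AE) and the spring compresses by P/k; together these equal δ_free.
P [ L/(AE) + 1/k ] = δ_free → P [ 230/(240×112×10³) + 1/(7100) ] = 0.2206.
P = 0.2206 / 0.0001494 = 1477 N.
σ = P/A = 1477/240 = 6.153 MPa.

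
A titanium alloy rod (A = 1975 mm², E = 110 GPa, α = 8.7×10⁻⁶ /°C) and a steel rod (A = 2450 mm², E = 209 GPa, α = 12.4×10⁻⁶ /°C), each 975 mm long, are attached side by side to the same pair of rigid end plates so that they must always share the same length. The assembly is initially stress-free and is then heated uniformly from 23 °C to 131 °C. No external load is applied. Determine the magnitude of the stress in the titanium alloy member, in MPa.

σ ≈ 30.9 MPa (tensile)

The steel has the larger α, so on heating it would change length more than the titanium alloy if both were free. The rigid plates force a common final length, so the steel is put into compression and the titanium alloy into tension, with equal and opposite forces P (no external load).
Equating the net (thermal + elastic) strains gives |α₁ − α₂|·ΔT = P·[1/(A₁E₁) + 1/(A₂E₂)].
|α₁ − α₂|·ΔT = 3.7×10⁻⁶ × 108 = 0.0003996.
1/(A₁E₁) + 1/(A₂E₂) = 1/(1975×110×10³) + 1/(2450×209×10³) = 6.556×10⁻⁹ N⁻¹.
P = 0.0003996 / 6.556×10⁻⁹ = 60950 N = 60.95 kN.
σ_{titanium alloy} = P/A₁ = 60950/1975 = 30.86 MPa, tensile.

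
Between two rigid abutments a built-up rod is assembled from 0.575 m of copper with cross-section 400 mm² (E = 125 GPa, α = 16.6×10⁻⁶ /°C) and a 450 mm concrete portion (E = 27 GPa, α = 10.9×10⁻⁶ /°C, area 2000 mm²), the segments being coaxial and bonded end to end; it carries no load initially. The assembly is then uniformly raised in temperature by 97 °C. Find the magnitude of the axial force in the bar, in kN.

P ≈ 70.7 kN (compressive)

Free thermal expansion of the whole bar: Σ αᵢΔT Lᵢ = 16.6×10⁻⁶×97×575 + 10.9×10⁻⁶×97×450 = 1.402 mm.
Since the ends are fixed, an axial force P builds up, equal in every segment, with P · Σ Lᵢ/(AᵢEᵢ) = δ_free.
The series flexibility is Σ Lᵢ/(AᵢEᵢ) = 575/(400×125×10³) + 450/(2000×27×10³) = 1.983×10⁻⁵ mm/N.
So P = 1.402 / 1.983×10⁻⁵ = 70.67 kN, compressive.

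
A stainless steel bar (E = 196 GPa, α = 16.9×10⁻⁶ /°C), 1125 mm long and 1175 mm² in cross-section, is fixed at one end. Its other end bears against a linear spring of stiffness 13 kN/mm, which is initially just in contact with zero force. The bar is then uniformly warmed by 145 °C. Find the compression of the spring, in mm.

The unrestrained thermal change is αΔT L = 16.9×10⁻⁶ × 145 × 1125 = 2.757 mm.
Let P be the compressive force at the spring. The bar shortens elastically by PL/(AE) and the spring compresses by P/k; together these equal δ_free.
P [ L/(AE) + 1/k ] = δ_free → P [ 1125/(1175×196×10³) + 1/(13×10³) ] = 2.757.
P = 2.757 / 8.181×10⁻⁵ = 33700 N.
Spring compression = P/k = 33700/(13×10³) = 2.592 mm.

δ ≈ 2.59 mm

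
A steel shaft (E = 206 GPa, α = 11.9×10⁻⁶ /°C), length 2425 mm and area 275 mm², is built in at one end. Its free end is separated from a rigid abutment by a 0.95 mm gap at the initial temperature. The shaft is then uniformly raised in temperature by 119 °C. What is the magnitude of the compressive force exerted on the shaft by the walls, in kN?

P ≈ 58 kN

Unrestrained expansion: δ_free = αΔT L = 11.9×10⁻⁶ × 119 × 2425 = 3.434 mm.
After closing the 0.95 mm clearance, 3.434 − 0.95 = 2.484 mm of expansion remains to be suppressed by the wall.
So σ = E(δ_free − g)/L = 206×10³ × 2.484/2425 = 211 MPa.
P = σA = 211 × 275 = 58.03 kN.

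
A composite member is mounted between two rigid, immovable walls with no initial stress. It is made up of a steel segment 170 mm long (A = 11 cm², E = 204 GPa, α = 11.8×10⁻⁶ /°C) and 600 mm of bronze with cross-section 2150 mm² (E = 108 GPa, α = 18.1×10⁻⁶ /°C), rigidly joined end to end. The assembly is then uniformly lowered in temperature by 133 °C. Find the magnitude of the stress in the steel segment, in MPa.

σ ≈ 466 MPa (tensile)

If the supports were absent, the total length change would be Σ αᵢΔT Lᵢ = 11.8×10⁻⁶×133×170 + 18.1×10⁻⁶×133×600 = 1.711 mm.
The rigid supports impose zero overall length change; the single axial force P common to all segments must satisfy P Σ Lᵢ/(AᵢEᵢ) = δ_free.
Σ Lᵢ/(AᵢEᵢ) = 170/(1100×204×10³) + 600/(2150×108×10³) = 3.342×10⁻⁶ mm/N.
Hence P = δ_free / Σ(L/AE) = 1.711/3.342×10⁻⁶ = 512.1 kN (tensile).
σ_{steel} = P / A = 512100 / 1100 = 465.5 MPa.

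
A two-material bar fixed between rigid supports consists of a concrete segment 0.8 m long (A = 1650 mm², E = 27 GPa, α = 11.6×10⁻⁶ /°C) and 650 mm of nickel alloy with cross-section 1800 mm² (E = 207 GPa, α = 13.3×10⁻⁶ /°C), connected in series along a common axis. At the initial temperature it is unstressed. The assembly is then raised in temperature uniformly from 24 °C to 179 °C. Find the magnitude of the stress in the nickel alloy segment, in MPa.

Free thermal expansion of the whole bar: Σ αᵢΔT Lᵢ = 11.6×10⁻⁶×155×800 + 13.3×10⁻⁶×155×650 = 2.778 mm.
The rigid supports impose zero overall length change; the single axial force P common to all segments must satisfy P Σ Lᵢ/(AᵢEᵢ) = δ_free.
Σ Lᵢ/(AᵢEᵢ) = 800/(1650×27×10³) + 650/(1800×207×10³) = 1.97×10⁻⁵ mm/N.
Hence P = δ_free / Σ(L/AE) = 2.778/1.97×10⁻⁵ = 141 kN (compressive).
σ_{nickel alloy} = P / A = 141000 / 1800 = 78.35 MPa.

σ ≈ 78.3 MPa (compressive)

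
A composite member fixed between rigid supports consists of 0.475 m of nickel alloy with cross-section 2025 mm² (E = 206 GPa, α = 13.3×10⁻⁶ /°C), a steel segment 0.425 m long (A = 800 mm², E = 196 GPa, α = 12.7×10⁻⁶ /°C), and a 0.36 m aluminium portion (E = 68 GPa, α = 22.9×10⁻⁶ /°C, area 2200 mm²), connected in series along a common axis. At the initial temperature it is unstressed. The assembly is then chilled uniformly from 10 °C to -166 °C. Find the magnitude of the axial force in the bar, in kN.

P ≈ 562 kN (tensile)

If the supports were absent, the total length change would be Σ αᵢΔT Lᵢ = 13.3×10⁻⁶×176×475 + 12.7×10⁻⁶×176×425 + 22.9×10⁻⁶×176×360 = 3.513 mm.
The walls prevent any net length change, so an axial force P (same in every segment) develops. Compatibility: P · Σ Lᵢ/(AᵢEᵢ) = δ_free.
The series flexibility is Σ Lᵢ/(AᵢEᵢ) = 475/(2025×206×10³) + 425/(800×196×10³) + 360/(2200×68×10³) = 6.256×10⁻⁶ mm/N.
Hence P = δ_free / Σ(L/AE) = 3.513/6.256×10⁻⁶ = 561.5 kN (tensile).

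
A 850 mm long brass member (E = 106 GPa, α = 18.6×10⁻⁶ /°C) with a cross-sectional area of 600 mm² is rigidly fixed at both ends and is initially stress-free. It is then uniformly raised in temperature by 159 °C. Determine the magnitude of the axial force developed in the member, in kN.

P ≈ 188 kN (compressive)

Full restraint means ε = 0, so the stress is σ = EαΔT = 106×10³ × 18.6×10⁻⁶ × 159 = 313.5 MPa.
Axial force P = σA = 313.5 × 600 = 188100 N = 188.1 kN, compressive.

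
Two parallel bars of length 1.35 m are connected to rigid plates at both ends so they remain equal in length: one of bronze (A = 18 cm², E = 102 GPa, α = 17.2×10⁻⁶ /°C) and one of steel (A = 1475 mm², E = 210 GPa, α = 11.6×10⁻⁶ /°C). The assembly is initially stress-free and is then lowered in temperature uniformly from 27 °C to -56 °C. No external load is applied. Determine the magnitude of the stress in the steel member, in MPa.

Equilibrium of a rigid end plate with no external load gives equal and opposite internal forces ±P in the two members. Since α_{bronze} > α_{steel}, cooling drives the bronze into tension and the steel into compression.
Equating the net (thermal + elastic) strains gives |α₁ − α₂|·ΔT = P·[1/(A₁E₁) + 1/(A₂E₂)].
|α₁ − α₂|·ΔT = 5.6×10⁻⁶ × 83 = 0.0004648.
1/(A₁E₁) + 1/(A₂E₂) = 1/(1800×102×10³) + 1/(1475×210×10³) = 8.675×10⁻⁹ N⁻¹.
So P = 0.0004648 / 8.675×10⁻⁹ = 53.58 kN.
σ_{steel} = P/A₂ = 53580/1475 = 36.32 MPa, compressive.

σ ≈ 36.3 MPa (compressive)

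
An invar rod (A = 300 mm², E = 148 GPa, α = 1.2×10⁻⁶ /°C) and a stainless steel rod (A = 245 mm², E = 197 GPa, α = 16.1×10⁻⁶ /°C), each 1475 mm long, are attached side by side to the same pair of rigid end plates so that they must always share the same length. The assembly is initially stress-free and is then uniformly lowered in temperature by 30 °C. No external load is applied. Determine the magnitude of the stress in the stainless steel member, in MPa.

σ ≈ 42.2 MPa (tensile)

Both members must finish at the same length. With the larger α, the stainless steel tends to over-contract; the plates restrain it, putting the stainless steel in tension and the invar in compression. With no external load the two internal forces are equal and opposite, magnitude P.
Compatibility of the two members (thermal + elastic change equal): (α₁ − α₂)ΔT = P·[1/(A₁E₁) + 1/(A₂E₂)].
|α₁ − α₂|·ΔT = 14.9×10⁻⁶ × 30 = 0.000447.
1/(A₁E₁) + 1/(A₂E₂) = 1/(300×148×10³) + 1/(245×197×10³) = 4.324×10⁻⁸ N⁻¹.
P = 0.000447 / 4.324×10⁻⁸ = 10340 N = 10.34 kN.
σ_{stainless steel} = P/A₂ = 10340/245 = 42.19 MPa, tensile.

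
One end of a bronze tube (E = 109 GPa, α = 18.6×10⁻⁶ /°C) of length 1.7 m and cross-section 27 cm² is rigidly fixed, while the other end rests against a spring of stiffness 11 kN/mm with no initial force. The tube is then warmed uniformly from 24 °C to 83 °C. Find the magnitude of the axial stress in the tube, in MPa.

σ ≈ 7.15 MPa (compressive)

The unrestrained thermal change is αΔT L = 18.6×10⁻⁶ × 59 × 1700 = 1.866 mm.
Let P be the compressive force at the spring. The tube shortens elastically by PL/(AE) and the spring compresses by P/k; together these equal δ_free.
So P = δ_free / [L/(AE) + 1/k] = 1.866 / [ 1700/(2700×109×10³) + 1/(11×10³) ].
P = 1.866 / 9.669×10⁻⁵ = 19300 N.
σ = P/A = 19300/2700 = 7.146 MPa.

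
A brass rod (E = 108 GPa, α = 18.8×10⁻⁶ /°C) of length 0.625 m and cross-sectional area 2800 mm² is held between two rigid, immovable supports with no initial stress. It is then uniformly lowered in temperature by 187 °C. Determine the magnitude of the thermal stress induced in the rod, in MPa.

With length fixed, the mechanical strain must cancel the thermal strain αΔT = 18.8×10⁻⁶ × 187 = 3515.6×10⁻⁶.
σ = EαΔT = 108×10³ × 18.8×10⁻⁶ × 187 = 379.7 MPa (tensile; the rod is trying to contract).

σ ≈ 380 MPa (tensile)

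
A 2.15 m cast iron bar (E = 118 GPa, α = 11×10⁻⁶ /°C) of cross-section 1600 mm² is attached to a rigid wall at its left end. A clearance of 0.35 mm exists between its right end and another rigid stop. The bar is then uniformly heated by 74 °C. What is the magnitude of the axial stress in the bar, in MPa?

σ ≈ 76.8 MPa (compressive)

If the wall were absent the bar would grow by αΔT L = 11×10⁻⁶ × 74 × 2150 = 1.75 mm.
The gap closes (δ_free > 0.35 mm) and the wall then resists a further 1.75 − 0.35 = 1.4 mm of expansion.
Compatibility: PL/(AE) = 1.4 mm, so σ = P/A = E × (1.4/2150) = 76.84 MPa.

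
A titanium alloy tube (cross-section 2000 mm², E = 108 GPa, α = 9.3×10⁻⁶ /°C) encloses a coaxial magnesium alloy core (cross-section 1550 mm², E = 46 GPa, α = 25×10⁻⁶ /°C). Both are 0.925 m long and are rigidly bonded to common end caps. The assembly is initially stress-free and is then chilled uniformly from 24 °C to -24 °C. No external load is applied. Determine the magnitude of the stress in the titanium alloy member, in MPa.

σ ≈ 20.2 MPa (compressive)

Both members must finish at the same length. With the larger α, the magnesium alloy tends to over-contract; the plates restrain it, putting the magnesium alloy in tension and the titanium alloy in compression. With no external load the two internal forces are equal and opposite, magnitude P.
Equating the net (thermal + elastic) strains gives |α₁ − α₂|·ΔT = P·[1/(A₁E₁) + 1/(A₂E₂)].
|α₁ − α₂|·ΔT = 15.7×10⁻⁶ × 48 = 0.0007536.
1/(A₁E₁) + 1/(A₂E₂) = 1/(2000×108×10³) + 1/(1550×46×10³) = 1.865×10⁻⁸ N⁻¹.
P = 0.0007536 / 1.865×10⁻⁸ = 40400 N = 40.4 kN.
σ_{titanium alloy} = P/A₁ = 40400/2000 = 20.2 MPa, compressive.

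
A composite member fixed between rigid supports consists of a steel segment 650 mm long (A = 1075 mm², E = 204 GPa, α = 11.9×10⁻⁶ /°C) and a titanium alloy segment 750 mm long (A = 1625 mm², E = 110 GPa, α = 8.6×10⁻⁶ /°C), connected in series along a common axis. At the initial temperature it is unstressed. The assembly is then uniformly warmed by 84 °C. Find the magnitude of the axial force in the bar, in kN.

P ≈ 166 kN (compressive)

With the walls removed the bar would change length by δ_free = Σ αᵢΔT Lᵢ = 11.9×10⁻⁶×84×650 + 8.6×10⁻⁶×84×750 = 1.192 mm.
The rigid supports impose zero overall length change; the single axial force P common to all segments must satisfy P Σ Lᵢ/(AᵢEᵢ) = δ_free.
The series flexibility is Σ Lᵢ/(AᵢEᵢ) = 650/(1075×204×10³) + 750/(1625×110×10³) = 7.16×10⁻⁶ mm/N.
Hence P = δ_free / Σ(L/AE) = 1.192/7.16×10⁻⁶ = 166.4 kN (compressive).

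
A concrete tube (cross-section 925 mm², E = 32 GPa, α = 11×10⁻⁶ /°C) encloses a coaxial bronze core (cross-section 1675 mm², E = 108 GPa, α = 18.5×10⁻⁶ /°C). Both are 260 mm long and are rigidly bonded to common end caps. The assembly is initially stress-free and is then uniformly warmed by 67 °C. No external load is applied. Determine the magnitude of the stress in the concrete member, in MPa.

Equilibrium of a rigid end plate with no external load gives equal and opposite internal forces ±P in the two members. Since α_{bronze} > α_{concrete}, heating drives the bronze into compression and the concrete into tension.
Compatibility of the two members (thermal + elastic change equal): (α₁ − α₂)ΔT = P·[1/(A₁E₁) + 1/(A₂E₂)].
|α₁ − α₂|·ΔT = 7.5×10⁻⁶ × 67 = 0.0005025.
1/(A₁E₁) + 1/(A₂E₂) = 1/(925×32×10³) + 1/(1675×108×10³) = 3.931×10⁻⁸ N⁻¹.
So P = 0.0005025 / 3.931×10⁻⁸ = 12.78 kN.
σ_{concrete} = P/A₁ = 12780/925 = 13.82 MPa, tensile.

σ ≈ 13.8 MPa (tensile)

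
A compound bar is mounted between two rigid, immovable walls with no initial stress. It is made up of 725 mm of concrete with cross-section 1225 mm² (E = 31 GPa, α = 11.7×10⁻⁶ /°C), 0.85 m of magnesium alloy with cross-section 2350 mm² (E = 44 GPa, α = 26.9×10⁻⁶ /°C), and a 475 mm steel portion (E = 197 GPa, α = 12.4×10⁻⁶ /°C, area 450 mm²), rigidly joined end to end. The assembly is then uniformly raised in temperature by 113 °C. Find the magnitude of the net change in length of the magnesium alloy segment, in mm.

|ΔL| ≈ 1.52 mm

If the supports were absent, the total length change would be Σ αᵢΔT Lᵢ = 11.7×10⁻⁶×113×725 + 26.9×10⁻⁶×113×850 + 12.4×10⁻⁶×113×475 = 4.208 mm.
The walls prevent any net length change, so an axial force P (same in every segment) develops. Compatibility: P · Σ Lᵢ/(AᵢEᵢ) = δ_free.
The series flexibility is Σ Lᵢ/(AᵢEᵢ) = 725/(1225×31×10³) + 850/(2350×44×10³) + 475/(450×197×10³) = 3.267×10⁻⁵ mm/N.
Hence P = δ_free / Σ(L/AE) = 4.208/3.267×10⁻⁵ = 128.8 kN (compressive).
For the magnesium alloy segment, free thermal change = 26.9×10⁻⁶×113×850 = 2.584 mm and elastic change from P = 128800×850/(2350×44×10³) = 1.059 mm; these oppose, so the net change is 1.52 mm (segment lengthens).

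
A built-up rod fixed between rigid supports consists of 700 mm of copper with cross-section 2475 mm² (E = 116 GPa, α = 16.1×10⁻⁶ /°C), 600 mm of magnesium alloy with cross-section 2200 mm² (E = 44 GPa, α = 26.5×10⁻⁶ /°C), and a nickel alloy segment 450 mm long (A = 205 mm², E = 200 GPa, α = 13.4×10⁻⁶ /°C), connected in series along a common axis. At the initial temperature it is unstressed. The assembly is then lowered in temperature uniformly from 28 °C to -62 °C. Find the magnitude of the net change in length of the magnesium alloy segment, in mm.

|ΔL| ≈ 0.487 mm

Free thermal contraction of the whole bar: Σ αᵢΔT Lᵢ = 16.1×10⁻⁶×90×700 + 26.5×10⁻⁶×90×600 + 13.4×10⁻⁶×90×450 = 2.988 mm.
Since the ends are fixed, an axial force P builds up, equal in every segment, with P · Σ Lᵢ/(AᵢEᵢ) = δ_free.
The series flexibility is Σ Lᵢ/(AᵢEᵢ) = 700/(2475×116×10³) + 600/(2200×44×10³) + 450/(205×200×10³) = 1.961×10⁻⁵ mm/N.
P = 2.988 / 1.961×10⁻⁵ = 152400 N = 152.4 kN, tensile.
For the magnesium alloy segment, free thermal change = 26.5×10⁻⁶×90×600 = 1.431 mm and elastic change from P = 152400×600/(2200×44×10³) = 0.9443 mm; these oppose, so the net change is 0.487 mm (segment shortens).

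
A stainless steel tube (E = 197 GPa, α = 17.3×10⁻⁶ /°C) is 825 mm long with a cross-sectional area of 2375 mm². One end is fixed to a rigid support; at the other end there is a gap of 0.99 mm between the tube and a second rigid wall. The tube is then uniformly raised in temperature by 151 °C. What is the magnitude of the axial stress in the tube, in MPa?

σ ≈ 278 MPa (compressive)

Unrestrained expansion: δ_free = αΔT L = 17.3×10⁻⁶ × 151 × 825 = 2.155 mm.
After closing the 0.99 mm clearance, 2.155 − 0.99 = 1.165 mm of expansion remains to be suppressed by the wall.
Compatibility: PL/(AE) = 1.165 mm, so σ = P/A = E × (1.165/825) = 278.2 MPa.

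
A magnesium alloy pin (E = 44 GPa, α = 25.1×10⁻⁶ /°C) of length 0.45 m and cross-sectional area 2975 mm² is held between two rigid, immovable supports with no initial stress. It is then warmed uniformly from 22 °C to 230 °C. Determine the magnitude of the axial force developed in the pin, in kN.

Full restraint means ε = 0, so the stress is σ = EαΔT = 44×10³ × 25.1×10⁻⁶ × 208 = 229.7 MPa.
P = AEαΔT = 2975 × 44×10³ × 25.1×10⁻⁶ × 208 = 683.4 kN (compressive).

P ≈ 683 kN (compressive)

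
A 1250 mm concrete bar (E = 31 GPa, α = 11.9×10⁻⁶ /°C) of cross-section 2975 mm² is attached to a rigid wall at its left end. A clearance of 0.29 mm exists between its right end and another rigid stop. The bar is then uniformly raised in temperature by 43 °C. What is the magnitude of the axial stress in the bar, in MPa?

If the wall were absent the bar would grow by αΔT L = 11.9×10⁻⁶ × 43 × 1250 = 0.6396 mm.
After closing the 0.29 mm clearance, 0.6396 − 0.29 = 0.3496 mm of expansion remains to be suppressed by the wall.
That suppressed elongation corresponds to σ = E·Δ/L = 31×10³ × 0.3496/1250 = 8.671 MPa.

σ ≈ 8.67 MPa (compressive)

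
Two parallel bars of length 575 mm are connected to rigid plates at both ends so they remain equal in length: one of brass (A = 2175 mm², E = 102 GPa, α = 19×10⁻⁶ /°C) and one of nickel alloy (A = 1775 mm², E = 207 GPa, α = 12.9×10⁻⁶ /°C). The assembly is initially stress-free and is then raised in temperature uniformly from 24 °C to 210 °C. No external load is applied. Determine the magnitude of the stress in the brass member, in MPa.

Both members must finish at the same length. With the larger α, the brass tends to over-expand; the plates restrain it, putting the brass in compression and the nickel alloy in tension. With no external load the two internal forces are equal and opposite, magnitude P.
Setting the final lengths equal and cancelling L: (α₁ − α₂)ΔT = P/(A₁E₁) + P/(A₂E₂).
|α₁ − α₂|·ΔT = 6.1×10⁻⁶ × 186 = 0.001135.
1/(A₁E₁) + 1/(A₂E₂) = 1/(2175×102×10³) + 1/(1775×207×10³) = 7.229×10⁻⁹ N⁻¹.
So P = 0.001135 / 7.229×10⁻⁹ = 156.9 kN.
σ_{brass} = P/A₁ = 156900/2175 = 72.16 MPa, compressive.

σ ≈ 72.2 MPa (compressive)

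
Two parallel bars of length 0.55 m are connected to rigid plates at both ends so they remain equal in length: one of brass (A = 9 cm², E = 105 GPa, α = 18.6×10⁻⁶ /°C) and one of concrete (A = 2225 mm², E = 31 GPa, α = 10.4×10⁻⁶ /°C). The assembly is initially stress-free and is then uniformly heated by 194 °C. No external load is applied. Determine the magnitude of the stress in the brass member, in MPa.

The brass has the larger α, so on heating it would change length more than the concrete if both were free. The rigid plates force a common final length, so the brass is put into compression and the concrete into tension, with equal and opposite forces P (no external load).
Equating the net (thermal + elastic) strains gives |α₁ − α₂|·ΔT = P·[1/(A₁E₁) + 1/(A₂E₂)].
|α₁ − α₂|·ΔT = 8.2×10⁻⁶ × 194 = 0.001591.
1/(A₁E₁) + 1/(A₂E₂) = 1/(900×105×10³) + 1/(2225×31×10³) = 2.508×10⁻⁸ N⁻¹.
P = 0.001591 / 2.508×10⁻⁸ = 63430 N = 63.43 kN.
σ_{brass} = P/A₁ = 63430/900 = 70.48 MPa, compressive.

σ ≈ 70.5 MPa (compressive)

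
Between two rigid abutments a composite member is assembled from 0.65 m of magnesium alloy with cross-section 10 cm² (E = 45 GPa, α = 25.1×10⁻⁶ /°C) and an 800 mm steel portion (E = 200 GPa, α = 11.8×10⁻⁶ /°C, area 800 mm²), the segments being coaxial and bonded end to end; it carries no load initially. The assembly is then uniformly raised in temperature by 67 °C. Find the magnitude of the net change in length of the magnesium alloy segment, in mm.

If the supports were absent, the total length change would be Σ αᵢΔT Lᵢ = 25.1×10⁻⁶×67×650 + 11.8×10⁻⁶×67×800 = 1.726 mm.
Since the ends are fixed, an axial force P builds up, equal in every segment, with P · Σ Lᵢ/(AᵢEᵢ) = δ_free.
The series flexibility is Σ Lᵢ/(AᵢEᵢ) = 650/(1000×45×10³) + 800/(800×200×10³) = 1.944×10⁻⁵ mm/N.
So P = 1.726 / 1.944×10⁻⁵ = 88.74 kN, compressive.
For the magnesium alloy segment, free thermal change = 25.1×10⁻⁶×67×650 = 1.093 mm and elastic change from P = 88740×650/(1000×45×10³) = 1.282 mm; these oppose, so the net change is 0.189 mm (segment shortens).

|ΔL| ≈ 0.189 mm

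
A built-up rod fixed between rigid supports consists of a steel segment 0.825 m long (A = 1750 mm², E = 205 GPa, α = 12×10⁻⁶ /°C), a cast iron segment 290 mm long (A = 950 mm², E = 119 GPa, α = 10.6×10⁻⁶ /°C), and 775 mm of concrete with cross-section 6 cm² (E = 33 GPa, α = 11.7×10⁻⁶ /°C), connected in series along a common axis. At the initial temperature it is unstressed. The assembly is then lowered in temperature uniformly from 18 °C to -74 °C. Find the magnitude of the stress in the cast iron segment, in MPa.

Free thermal contraction of the whole bar: Σ αᵢΔT Lᵢ = 12×10⁻⁶×92×825 + 10.6×10⁻⁶×92×290 + 11.7×10⁻⁶×92×775 = 2.028 mm.
Since the ends are fixed, an axial force P builds up, equal in every segment, with P · Σ Lᵢ/(AᵢEᵢ) = δ_free.
Σ Lᵢ/(AᵢEᵢ) = 825/(1750×205×10³) + 290/(950×119×10³) + 775/(600×33×10³) = 4.401×10⁻⁵ mm/N.
P = 2.028 / 4.401×10⁻⁵ = 46080 N = 46.08 kN, tensile.
σ_{cast iron} = P / A = 46080 / 950 = 48.51 MPa.

σ ≈ 48.5 MPa (tensile)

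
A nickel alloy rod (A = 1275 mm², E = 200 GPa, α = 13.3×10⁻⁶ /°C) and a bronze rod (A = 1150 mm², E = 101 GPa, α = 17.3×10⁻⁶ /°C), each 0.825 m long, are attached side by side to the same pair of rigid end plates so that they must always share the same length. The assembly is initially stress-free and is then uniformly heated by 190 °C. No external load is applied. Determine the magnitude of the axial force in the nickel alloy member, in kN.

P ≈ 60.6 kN (tensile in the nickel alloy)

The bronze has the larger α, so on heating it would change length more than the nickel alloy if both were free. The rigid plates force a common final length, so the bronze is put into compression and the nickel alloy into tension, with equal and opposite forces P (no external load).
Compatibility of the two members (thermal + elastic change equal): (α₁ − α₂)ΔT = P·[1/(A₁E₁) + 1/(A₂E₂)].
|α₁ − α₂|·ΔT = 4×10⁻⁶ × 190 = 0.00076.
1/(A₁E₁) + 1/(A₂E₂) = 1/(1275×200×10³) + 1/(1150×101×10³) = 1.253×10⁻⁸ N⁻¹.
P = 0.00076 / 1.253×10⁻⁸ = 60650 N = 60.65 kN.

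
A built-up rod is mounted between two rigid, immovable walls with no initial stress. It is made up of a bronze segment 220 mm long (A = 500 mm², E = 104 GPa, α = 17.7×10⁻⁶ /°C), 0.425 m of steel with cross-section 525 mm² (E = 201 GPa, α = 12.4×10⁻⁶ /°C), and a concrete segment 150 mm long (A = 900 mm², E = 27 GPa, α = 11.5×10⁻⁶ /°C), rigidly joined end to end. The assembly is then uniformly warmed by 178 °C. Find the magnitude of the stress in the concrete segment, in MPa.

σ ≈ 149 MPa (compressive)

Free thermal expansion of the whole bar: Σ αᵢΔT Lᵢ = 17.7×10⁻⁶×178×220 + 12.4×10⁻⁶×178×425 + 11.5×10⁻⁶×178×150 = 1.938 mm.
Since the ends are fixed, an axial force P builds up, equal in every segment, with P · Σ Lᵢ/(AᵢEᵢ) = δ_free.
Σ Lᵢ/(AᵢEᵢ) = 220/(500×104×10³) + 425/(525×201×10³) + 150/(900×27×10³) = 1.443×10⁻⁵ mm/N.
So P = 1.938 / 1.443×10⁻⁵ = 134.3 kN, compressive.
σ_{concrete} = P / A = 134300 / 900 = 149.2 MPa.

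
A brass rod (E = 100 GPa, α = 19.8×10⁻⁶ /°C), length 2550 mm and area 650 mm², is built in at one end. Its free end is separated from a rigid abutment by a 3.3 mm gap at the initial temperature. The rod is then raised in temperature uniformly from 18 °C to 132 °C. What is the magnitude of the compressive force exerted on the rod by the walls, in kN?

P ≈ 62.6 kN

Free thermal elongation = αΔT L = 19.8×10⁻⁶ × 114 × 2550 = 5.756 mm.
After closing the 3.3 mm clearance, 5.756 − 3.3 = 2.456 mm of expansion remains to be suppressed by the wall.
That suppressed elongation corresponds to σ = E·Δ/L = 100×10³ × 2.456/2550 = 96.31 MPa.
Force on the wall = σA = 96.31 × 650 mm² = 62.6 kN.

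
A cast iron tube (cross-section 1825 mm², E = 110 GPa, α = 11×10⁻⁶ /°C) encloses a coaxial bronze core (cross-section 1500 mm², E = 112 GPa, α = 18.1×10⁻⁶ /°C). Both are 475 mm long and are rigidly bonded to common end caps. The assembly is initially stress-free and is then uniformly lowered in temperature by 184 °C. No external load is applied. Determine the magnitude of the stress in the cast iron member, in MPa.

Equilibrium of a rigid end plate with no external load gives equal and opposite internal forces ±P in the two members. Since α_{bronze} > α_{cast iron}, cooling drives the bronze into tension and the cast iron into compression.
Setting the final lengths equal and cancelling L: (α₁ − α₂)ΔT = P/(A₁E₁) + P/(A₂E₂).
|α₁ − α₂|·ΔT = 7.1×10⁻⁶ × 184 = 0.001306.
1/(A₁E₁) + 1/(A₂E₂) = 1/(1825×110×10³) + 1/(1500×112×10³) = 1.093×10⁻⁸ N⁻¹.
So P = 0.001306 / 1.093×10⁻⁸ = 119.5 kN.
σ_{cast iron} = P/A₁ = 119500/1825 = 65.47 MPa, compressive.

σ ≈ 65.5 MPa (compressive)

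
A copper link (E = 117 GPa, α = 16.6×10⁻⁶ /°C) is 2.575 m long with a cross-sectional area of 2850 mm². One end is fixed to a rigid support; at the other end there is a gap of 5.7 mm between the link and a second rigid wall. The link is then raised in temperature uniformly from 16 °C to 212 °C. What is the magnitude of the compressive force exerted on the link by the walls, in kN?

P ≈ 347 kN

Unrestrained expansion: δ_free = αΔT L = 16.6×10⁻⁶ × 196 × 2575 = 8.378 mm.
After closing the 5.7 mm clearance, 8.378 − 5.7 = 2.678 mm of expansion remains to be suppressed by the wall.
That suppressed elongation corresponds to σ = E·Δ/L = 117×10³ × 2.678/2575 = 121.7 MPa.
P = σA = 121.7 × 2850 = 346.8 kN.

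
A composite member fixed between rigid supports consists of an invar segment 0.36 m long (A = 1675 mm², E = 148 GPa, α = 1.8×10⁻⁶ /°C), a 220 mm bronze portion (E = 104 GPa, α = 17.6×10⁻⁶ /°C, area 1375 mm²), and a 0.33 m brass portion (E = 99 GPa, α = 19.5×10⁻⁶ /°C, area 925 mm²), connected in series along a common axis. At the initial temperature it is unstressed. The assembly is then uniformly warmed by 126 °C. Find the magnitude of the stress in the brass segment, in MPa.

If the supports were absent, the total length change would be Σ αᵢΔT Lᵢ = 1.8×10⁻⁶×126×360 + 17.6×10⁻⁶×126×220 + 19.5×10⁻⁶×126×330 = 1.38 mm.
The walls prevent any net length change, so an axial force P (same in every segment) develops. Compatibility: P · Σ Lᵢ/(AᵢEᵢ) = δ_free.
Σ Lᵢ/(AᵢEᵢ) = 360/(1675×148×10³) + 220/(1375×104×10³) + 330/(925×99×10³) = 6.594×10⁻⁶ mm/N.
So P = 1.38 / 6.594×10⁻⁶ = 209.3 kN, compressive.
σ_{brass} = P / A = 209300 / 925 = 226.3 MPa.

σ ≈ 226 MPa (compressive)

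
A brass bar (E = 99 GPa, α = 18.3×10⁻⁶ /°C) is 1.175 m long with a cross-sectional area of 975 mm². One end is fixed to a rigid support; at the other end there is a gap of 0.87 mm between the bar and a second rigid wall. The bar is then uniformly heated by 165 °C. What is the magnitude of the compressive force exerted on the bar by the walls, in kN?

P ≈ 220 kN

Free thermal elongation = αΔT L = 18.3×10⁻⁶ × 165 × 1175 = 3.548 mm.
The gap closes (δ_free > 0.87 mm) and the wall then resists a further 3.548 − 0.87 = 2.678 mm of expansion.
So σ = E(δ_free − g)/L = 99×10³ × 2.678/1175 = 225.6 MPa.
Force on the wall = σA = 225.6 × 975 mm² = 220 kN.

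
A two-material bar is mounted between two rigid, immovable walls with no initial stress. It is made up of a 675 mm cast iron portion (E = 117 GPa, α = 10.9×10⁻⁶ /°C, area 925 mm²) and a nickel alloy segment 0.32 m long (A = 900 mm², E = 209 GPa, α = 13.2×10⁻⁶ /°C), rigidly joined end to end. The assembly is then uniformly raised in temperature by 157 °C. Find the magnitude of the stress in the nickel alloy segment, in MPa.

If the supports were absent, the total length change would be Σ αᵢΔT Lᵢ = 10.9×10⁻⁶×157×675 + 13.2×10⁻⁶×157×320 = 1.818 mm.
The rigid supports impose zero overall length change; the single axial force P common to all segments must satisfy P Σ Lᵢ/(AᵢEᵢ) = δ_free.
The series flexibility is Σ Lᵢ/(AᵢEᵢ) = 675/(925×117×10³) + 320/(900×209×10³) = 7.938×10⁻⁶ mm/N.
So P = 1.818 / 7.938×10⁻⁶ = 229.1 kN, compressive.
σ_{nickel alloy} = P / A = 229100 / 900 = 254.5 MPa.

σ ≈ 255 MPa (compressive)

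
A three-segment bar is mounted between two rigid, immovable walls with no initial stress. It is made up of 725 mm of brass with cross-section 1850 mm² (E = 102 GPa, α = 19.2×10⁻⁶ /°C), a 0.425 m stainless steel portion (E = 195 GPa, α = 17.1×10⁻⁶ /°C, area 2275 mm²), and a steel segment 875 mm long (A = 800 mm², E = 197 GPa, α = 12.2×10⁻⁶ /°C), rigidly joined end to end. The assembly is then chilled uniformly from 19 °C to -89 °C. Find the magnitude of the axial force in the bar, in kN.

Free thermal contraction of the whole bar: Σ αᵢΔT Lᵢ = 19.2×10⁻⁶×108×725 + 17.1×10⁻⁶×108×425 + 12.2×10⁻⁶×108×875 = 3.441 mm.
The walls prevent any net length change, so an axial force P (same in every segment) develops. Compatibility: P · Σ Lᵢ/(AᵢEᵢ) = δ_free.
Σ Lᵢ/(AᵢEᵢ) = 725/(1850×102×10³) + 425/(2275×195×10³) + 875/(800×197×10³) = 1.035×10⁻⁵ mm/N.
P = 3.441 / 1.035×10⁻⁵ = 332400 N = 332.4 kN, tensile.

P ≈ 332 kN (tensile)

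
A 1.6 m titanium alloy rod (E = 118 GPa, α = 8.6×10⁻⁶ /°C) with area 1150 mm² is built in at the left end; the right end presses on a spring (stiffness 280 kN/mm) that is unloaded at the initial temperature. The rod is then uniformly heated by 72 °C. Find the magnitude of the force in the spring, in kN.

P ≈ 64.5 kN

The unrestrained thermal change is αΔT L = 8.6×10⁻⁶ × 72 × 1600 = 0.9907 mm.
With a force P in the spring, the elastic change of the rod is PL/(AE) and that of the spring is P/k; compatibility requires their sum to equal δ_free.
P [ L/(AE) + 1/k ] = δ_free → P [ 1600/(1150×118×10³) + 1/(280×10³) ] = 0.9907.
P = 0.9907 / 1.536×10⁻⁵ = 64490 N.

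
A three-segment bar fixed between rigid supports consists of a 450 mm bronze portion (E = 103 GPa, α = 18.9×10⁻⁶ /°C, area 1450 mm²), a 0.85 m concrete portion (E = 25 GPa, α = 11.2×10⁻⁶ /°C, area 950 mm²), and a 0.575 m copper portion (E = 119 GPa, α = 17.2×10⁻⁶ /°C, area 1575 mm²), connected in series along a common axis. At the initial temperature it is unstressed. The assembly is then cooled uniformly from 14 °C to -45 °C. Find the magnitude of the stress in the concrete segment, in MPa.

If the supports were absent, the total length change would be Σ αᵢΔT Lᵢ = 18.9×10⁻⁶×59×450 + 11.2×10⁻⁶×59×850 + 17.2×10⁻⁶×59×575 = 1.647 mm.
The rigid supports impose zero overall length change; the single axial force P common to all segments must satisfy P Σ Lᵢ/(AᵢEᵢ) = δ_free.
The series flexibility is Σ Lᵢ/(AᵢEᵢ) = 450/(1450×103×10³) + 850/(950×25×10³) + 575/(1575×119×10³) = 4.187×10⁻⁵ mm/N.
P = 1.647 / 4.187×10⁻⁵ = 39340 N = 39.34 kN, tensile.
σ_{concrete} = P / A = 39340 / 950 = 41.41 MPa.

σ ≈ 41.4 MPa (tensile)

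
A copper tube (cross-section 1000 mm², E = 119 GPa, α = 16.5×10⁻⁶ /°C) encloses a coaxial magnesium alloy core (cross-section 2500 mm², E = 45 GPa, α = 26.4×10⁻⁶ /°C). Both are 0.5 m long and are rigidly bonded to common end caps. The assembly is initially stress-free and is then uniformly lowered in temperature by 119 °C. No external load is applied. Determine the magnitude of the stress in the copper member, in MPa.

The magnesium alloy has the larger α, so on cooling it would change length more than the copper if both were free. The rigid plates force a common final length, so the magnesium alloy is put into tension and the copper into compression, with equal and opposite forces P (no external load).
Equating the net (thermal + elastic) strains gives |α₁ − α₂|·ΔT = P·[1/(A₁E₁) + 1/(A₂E₂)].
|α₁ − α₂|·ΔT = 9.9×10⁻⁶ × 119 = 0.001178.
1/(A₁E₁) + 1/(A₂E₂) = 1/(1000×119×10³) + 1/(2500×45×10³) = 1.729×10⁻⁸ N⁻¹.
P = 0.001178 / 1.729×10⁻⁸ = 68130 N = 68.13 kN.
σ_{copper} = P/A₁ = 68130/1000 = 68.13 MPa, compressive.

σ ≈ 68.1 MPa (compressive)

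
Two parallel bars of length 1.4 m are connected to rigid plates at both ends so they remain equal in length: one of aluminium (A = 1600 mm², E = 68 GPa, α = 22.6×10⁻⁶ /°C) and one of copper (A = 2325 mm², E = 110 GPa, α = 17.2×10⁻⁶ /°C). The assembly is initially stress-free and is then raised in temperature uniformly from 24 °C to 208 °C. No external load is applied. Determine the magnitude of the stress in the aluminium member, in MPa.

The aluminium has the larger α, so on heating it would change length more than the copper if both were free. The rigid plates force a common final length, so the aluminium is put into compression and the copper into tension, with equal and opposite forces P (no external load).
Compatibility of the two members (thermal + elastic change equal): (α₁ − α₂)ΔT = P·[1/(A₁E₁) + 1/(A₂E₂)].
|α₁ − α₂|·ΔT = 5.4×10⁻⁶ × 184 = 0.0009936.
1/(A₁E₁) + 1/(A₂E₂) = 1/(1600×68×10³) + 1/(2325×110×10³) = 1.31×10⁻⁸ N⁻¹.
So P = 0.0009936 / 1.31×10⁻⁸ = 75.84 kN.
σ_{aluminium} = P/A₁ = 75840/1600 = 47.4 MPa, compressive.

σ ≈ 47.4 MPa (compressive)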